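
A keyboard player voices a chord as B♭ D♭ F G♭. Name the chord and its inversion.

Gb major seventh, first inversion

The distinct note names are Bb, Db, F, Gb. Stacked in thirds they read Gb–Bb–Db–F, which is a major seventh chord on Gb.
Bb is the third of Gb major seventh; third in the bass means first inversion (figured bass 6/5).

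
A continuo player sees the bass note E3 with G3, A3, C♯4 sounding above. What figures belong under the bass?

The notes E, G, A, C# stack in thirds as A–C#–E–G — an A dominant seventh chord. The bass E is the fifth, so this is second inversion: figured 4/3.

4/3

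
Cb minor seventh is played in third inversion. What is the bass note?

Bbb

The seventh of Cb minor seventh (Cb–Ebb–Gb–Bbb) is Bbb; that is the bass in third inversion.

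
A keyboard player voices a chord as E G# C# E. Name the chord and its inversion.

The pitch classes E, G#, C# arrange in thirds as C#–E–G#: a C# minor triad.
With the third (E) in the bass, the chord is in first inversion (figured bass 6).

C# minor, first inversion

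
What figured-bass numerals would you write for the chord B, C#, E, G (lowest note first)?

4/2

The notes B, C#, E, G stack in thirds as C#–E–G–B — a C# half-diminished seventh chord. The bass B is the seventh, so this is third inversion: figured 4/2.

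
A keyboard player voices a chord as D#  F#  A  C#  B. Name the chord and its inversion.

Reducing to letter names: D#, F#, A, C#, B. These stack in thirds as B–D#–F#–A–C# — a B dominant ninth chord.
The lowest note is D#, the third of the chord, so this is first inversion.

B dominant ninth, first inversion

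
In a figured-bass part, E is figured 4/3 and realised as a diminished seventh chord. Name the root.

A#

The figures 4/3 mean the fifth of the chord is in the bass. If E is the fifth of a diminished seventh chord, the root is A# (chord tones A#–C#–E–G).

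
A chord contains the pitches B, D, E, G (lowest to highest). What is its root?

Reordering B, D, E, G into stacked thirds gives E–G–B–D; the bottom of that stack, E, is the root.

E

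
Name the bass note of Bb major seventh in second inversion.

The fifth of Bb major seventh (Bb–D–F–A) is F; that is the bass in second inversion.

F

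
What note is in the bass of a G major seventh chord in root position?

G

The root of G major seventh (G–B–D–F#) is G; that is the bass in root position.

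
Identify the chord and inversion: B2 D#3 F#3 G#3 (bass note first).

The pitch classes B, D#, F#, G# arrange in thirds as G#–B–D#–F#: a G# minor seventh chord.
With the third (B) in the bass, the chord is in first inversion (figured bass 6/5).

G# minor seventh, first inversion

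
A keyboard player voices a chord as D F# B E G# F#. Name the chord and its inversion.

The distinct note names are D, F#, B, E, G#. Stacked in thirds they read E–G#–B–D–F#, which is a dominant ninth chord on E.
D is the seventh of E dominant ninth; seventh in the bass means third inversion.

E dominant ninth, third inversion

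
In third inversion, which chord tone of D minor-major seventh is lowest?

In third inversion the seventh is lowest. For D minor-major seventh (D–F–A–C#) that is C#.

C#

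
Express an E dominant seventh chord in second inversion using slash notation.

E7/B

Second inversion of E dominant seventh has the fifth (B) in the bass. As a slash chord: E7/B.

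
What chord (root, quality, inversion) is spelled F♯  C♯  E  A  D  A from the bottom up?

D major ninth, first inversion

Reducing to letter names: F#, C#, E, A, D. These stack in thirds as D–F#–A–C#–E — a D major ninth chord.
With the third (F#) in the bass, the chord is in first inversion.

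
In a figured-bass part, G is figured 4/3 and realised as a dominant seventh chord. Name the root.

The figures 4/3 mean the fifth of the chord is in the bass. If G is the fifth of a dominant seventh chord, the root is C (chord tones C–E–G–Bb).

C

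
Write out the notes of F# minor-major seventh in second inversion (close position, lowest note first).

Spelling F# minor-major seventh: F#–A–C#–E#. In second inversion the fifth is bass, giving C#, E#, F#, A from the bottom.

C#, E#, F#, A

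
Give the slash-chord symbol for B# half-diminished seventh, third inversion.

Third inversion of B# half-diminished seventh has the seventh (A#) in the bass. As a slash chord: B#ø7/A#.

B#ø7/A#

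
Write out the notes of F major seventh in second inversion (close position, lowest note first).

The chord tones are F–A–C–E. With the fifth (C) lowest for second inversion: C, E, F, A.

C, E, F, A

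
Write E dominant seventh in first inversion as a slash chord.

E7/G#

First inversion of E dominant seventh has the third (G#) in the bass. As a slash chord: E7/G#.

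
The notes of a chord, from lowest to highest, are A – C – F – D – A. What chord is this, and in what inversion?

D minor seventh, second inversion

The pitch classes A, C, F, D arrange in thirds as D–F–A–C: a D minor seventh chord.
The lowest note is A, the fifth of the chord, so this is second inversion (figured bass 4/3).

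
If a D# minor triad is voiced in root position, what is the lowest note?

D#

In root position the root is lowest. For D# minor (D#–F#–A#) that is D#.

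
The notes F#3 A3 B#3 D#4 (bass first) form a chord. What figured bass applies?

The notes F#, A, B#, D# stack in thirds as B#–D#–F#–A — a B# diminished seventh chord. The bass F# is the fifth, so this is second inversion: figured 4/3.

4/3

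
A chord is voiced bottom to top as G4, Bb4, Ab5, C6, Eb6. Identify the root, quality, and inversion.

Ab major ninth, third inversion

The distinct note names are G, Bb, Ab, C, Eb. Stacked in thirds they read Ab–C–Eb–G–Bb, which is a major ninth chord on Ab.
G is the seventh of Ab major ninth; seventh in the bass means third inversion.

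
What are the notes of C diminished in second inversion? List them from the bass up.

Gb, C, Eb

The chord tones are C–Eb–Gb. With the fifth (Gb) lowest for second inversion: Gb, C, Eb.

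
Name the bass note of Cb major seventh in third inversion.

Cb major seventh is Cb–Eb–Gb–Bb. Third inversion places the seventh in the bass: Bb.

Bb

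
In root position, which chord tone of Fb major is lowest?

Fb

In root position the root is lowest. For Fb major (Fb–Ab–Cb) that is Fb.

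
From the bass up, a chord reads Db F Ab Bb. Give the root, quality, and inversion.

Bb minor seventh, first inversion

The distinct note names are Db, F, Ab, Bb. Stacked in thirds they read Bb–Db–F–Ab, which is a minor seventh chord on Bb.
With the third (Db) in the bass, the chord is in first inversion (figured bass 6/5).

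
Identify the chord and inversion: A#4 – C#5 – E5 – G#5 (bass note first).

Reducing to letter names: A#, C#, E, G#. These stack in thirds as A#–C#–E–G# — an A# half-diminished seventh chord.
A# is the root of A# half-diminished seventh; root in the bass means root position (figured bass 7).

A# half-diminished seventh, root position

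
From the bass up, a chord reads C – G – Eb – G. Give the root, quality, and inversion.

C minor, root position

The pitch classes C, G, Eb arrange in thirds as C–Eb–G: a C minor triad.
With the root (C) in the bass, the chord is in root position (figured bass 5/3).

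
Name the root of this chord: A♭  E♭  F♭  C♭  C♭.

The distinct letter names are Ab, Eb, Fb, Cb. Arranged as a stack of thirds they read Fb–Ab–Cb–Eb, so Fb is the root (an Fb major seventh chord).

Fb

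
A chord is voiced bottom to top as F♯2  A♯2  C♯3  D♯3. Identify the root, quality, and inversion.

The pitch classes F#, A#, C#, D# arrange in thirds as D#–F#–A#–C#: a D# minor seventh chord.
The lowest note is F#, the third of the chord, so this is first inversion (figured bass 6/5).

D# minor seventh, first inversion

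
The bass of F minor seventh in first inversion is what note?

Ab

The third of F minor seventh (F–Ab–C–Eb) is Ab; that is the bass in first inversion.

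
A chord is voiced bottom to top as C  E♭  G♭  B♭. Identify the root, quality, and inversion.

The pitch classes C, Eb, Gb, Bb arrange in thirds as C–Eb–Gb–Bb: a C half-diminished seventh chord.
C is the root of C half-diminished seventh; root in the bass means root position (figured bass 7).

C half-diminished seventh, root position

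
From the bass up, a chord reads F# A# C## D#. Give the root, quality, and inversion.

D# minor-major seventh, first inversion

The distinct note names are F#, A#, C##, D#. Stacked in thirds they read D#–F#–A#–C##, which is a minor-major seventh chord on D#.
The lowest note is F#, the third of the chord, so this is first inversion (figured bass 6/5).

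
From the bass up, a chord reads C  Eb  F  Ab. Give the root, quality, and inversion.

The distinct note names are C, Eb, F, Ab. Stacked in thirds they read F–Ab–C–Eb, which is a minor seventh chord on F.
With the fifth (C) in the bass, the chord is in second inversion (figured bass 4/3).

F minor seventh, second inversion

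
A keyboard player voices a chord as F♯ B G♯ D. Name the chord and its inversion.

G# half-diminished seventh, third inversion

Reducing to letter names: F#, B, G#, D. These stack in thirds as G#–B–D–F# — a G# half-diminished seventh chord.
F# is the seventh of G# half-diminished seventh; seventh in the bass means third inversion (figured bass 4/2).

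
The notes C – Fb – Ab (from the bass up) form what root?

Fb

The distinct letter names are C, Fb, Ab. Arranged as a stack of thirds they read Fb–Ab–C, so Fb is the root (an Fb augmented triad).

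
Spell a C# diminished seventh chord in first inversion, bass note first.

Spelling C# diminished seventh: C#–E–G–Bb. In first inversion the third is bass, giving E, G, Bb, C# from the bottom.

E, G, Bb, C#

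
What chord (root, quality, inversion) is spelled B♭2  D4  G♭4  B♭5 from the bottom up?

Gb augmented, first inversion

Reducing to letter names: Bb, D, Gb. These stack in thirds as Gb–Bb–D — a Gb augmented triad.
With the third (Bb) in the bass, the chord is in first inversion (figured bass 6).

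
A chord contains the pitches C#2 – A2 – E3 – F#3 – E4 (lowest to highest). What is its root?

F#

C#, A, E, F# are the tones of an F# minor seventh chord (F#–A–C#–E), making F# the root.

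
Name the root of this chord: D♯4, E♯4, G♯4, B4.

E#

D#, E#, G#, B are the tones of an E# half-diminished seventh chord (E#–G#–B–D#), making E# the root.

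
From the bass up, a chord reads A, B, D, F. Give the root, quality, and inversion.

The distinct note names are A, B, D, F. Stacked in thirds they read B–D–F–A, which is a half-diminished seventh chord on B.
With the seventh (A) in the bass, the chord is in third inversion (figured bass 4/2).

B half-diminished seventh, third inversion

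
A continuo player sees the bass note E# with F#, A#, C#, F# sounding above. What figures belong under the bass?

4/2

The notes E#, F#, A#, C# stack in thirds as F#–A#–C#–E# — an F# major seventh chord. The bass E# is the seventh, so this is third inversion: figured 4/2.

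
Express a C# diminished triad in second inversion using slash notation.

C#dim/G

Second inversion of C# diminished has the fifth (G) in the bass. As a slash chord: C#dim/G.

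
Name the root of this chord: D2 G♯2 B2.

D, G#, B are the tones of a G# diminished triad (G#–B–D), making G# the root.

G#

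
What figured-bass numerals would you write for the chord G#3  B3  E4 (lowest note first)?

6

The notes G#, B, E stack in thirds as E–G#–B — an E major triad. The bass G# is the third, so this is first inversion: figured 6.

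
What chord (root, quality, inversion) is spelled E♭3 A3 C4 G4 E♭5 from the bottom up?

The distinct note names are Eb, A, C, G. Stacked in thirds they read A–C–Eb–G, which is a half-diminished seventh chord on A.
Eb is the fifth of A half-diminished seventh; fifth in the bass means second inversion (figured bass 4/3).

A half-diminished seventh, second inversion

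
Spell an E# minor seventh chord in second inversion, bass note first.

E# minor seventh is E#–G#–B#–D#. Second inversion puts the fifth (B#) in the bass, with the remaining tones above: B#, D#, E#, G#.

B#, D#, E#, G#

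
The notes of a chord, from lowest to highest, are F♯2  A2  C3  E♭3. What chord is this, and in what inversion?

The pitch classes F#, A, C, Eb arrange in thirds as F#–A–C–Eb: an F# diminished seventh chord.
The lowest note is F#, the root of the chord, so this is root position (figured bass 7).

F# diminished seventh, root position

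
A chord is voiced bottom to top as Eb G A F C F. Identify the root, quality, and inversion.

The pitch classes Eb, G, A, F, C arrange in thirds as F–A–C–Eb–G: an F dominant ninth chord.
The lowest note is Eb, the seventh of the chord, so this is third inversion.

F dominant ninth, third inversion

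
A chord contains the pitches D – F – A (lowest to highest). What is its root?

Reordering D, F, A into stacked thirds gives D–F–A; the bottom of that stack, D, is the root.

D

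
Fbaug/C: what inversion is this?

second inversion

Fbaug/C means Fb augmented with C in the bass. C is the fifth of Fb augmented (Fb–Ab–C), so this is second inversion.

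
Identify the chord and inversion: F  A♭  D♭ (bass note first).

Db major, first inversion

The pitch classes F, Ab, Db arrange in thirds as Db–F–Ab: a Db major triad.
The lowest note is F, the third of the chord, so this is first inversion (figured bass 6).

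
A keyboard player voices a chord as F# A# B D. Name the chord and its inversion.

B minor-major seventh, second inversion

Reducing to letter names: F#, A#, B, D. These stack in thirds as B–D–F#–A# — a B minor-major seventh chord.
With the fifth (F#) in the bass, the chord is in second inversion (figured bass 4/3).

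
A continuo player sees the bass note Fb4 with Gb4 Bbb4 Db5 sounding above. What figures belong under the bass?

The notes Fb, Gb, Bbb, Db stack in thirds as Gb–Bbb–Db–Fb — a Gb minor seventh chord. The bass Fb is the seventh, so this is third inversion: figured 4/2.

4/2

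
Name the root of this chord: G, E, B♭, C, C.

The distinct letter names are G, E, Bb, C. Arranged as a stack of thirds they read C–E–G–Bb, so C is the root (a C dominant seventh chord).

C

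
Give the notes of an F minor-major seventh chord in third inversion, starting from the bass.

E, F, Ab, C

The chord tones are F–Ab–C–E. With the seventh (E) lowest for third inversion: E, F, Ab, C.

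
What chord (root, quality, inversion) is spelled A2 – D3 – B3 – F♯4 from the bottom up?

The pitch classes A, D, B, F# arrange in thirds as B–D–F#–A: a B minor seventh chord.
The lowest note is A, the seventh of the chord, so this is third inversion (figured bass 4/2).

B minor seventh, third inversion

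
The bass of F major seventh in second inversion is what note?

The fifth of F major seventh (F–A–C–E) is C; that is the bass in second inversion.

C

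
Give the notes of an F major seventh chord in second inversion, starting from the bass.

Spelling F major seventh: F–A–C–E. In second inversion the fifth is bass, giving C, E, F, A from the bottom.

C, E, F, A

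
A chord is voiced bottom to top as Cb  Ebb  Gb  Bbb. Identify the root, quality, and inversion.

Reducing to letter names: Cb, Ebb, Gb, Bbb. These stack in thirds as Cb–Ebb–Gb–Bbb — a Cb minor seventh chord.
The lowest note is Cb, the root of the chord, so this is root position (figured bass 7).

Cb minor seventh, root position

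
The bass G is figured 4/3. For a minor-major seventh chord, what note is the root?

The figures 4/3 mean the fifth of the chord is in the bass. If G is the fifth of a minor-major seventh chord, the root is C (chord tones C–Eb–G–B).

C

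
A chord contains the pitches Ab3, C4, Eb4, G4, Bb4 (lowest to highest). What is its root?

Reordering Ab, C, Eb, G, Bb into stacked thirds gives Ab–C–Eb–G–Bb; the bottom of that stack, Ab, is the root.

Ab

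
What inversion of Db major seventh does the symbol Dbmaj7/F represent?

first inversion

Dbmaj7/F means Db major seventh with F in the bass. F is the third of Db major seventh (Db–F–Ab–C), so this is first inversion.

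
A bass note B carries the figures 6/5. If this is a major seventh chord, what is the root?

G

The figures 6/5 mean the third of the chord is in the bass. If B is the third of a major seventh chord, the root is G (chord tones G–B–D–F#).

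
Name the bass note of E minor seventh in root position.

E

In root position the root is lowest. For E minor seventh (E–G–B–D) that is E.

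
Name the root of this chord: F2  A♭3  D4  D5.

The distinct letter names are F, Ab, D. Arranged as a stack of thirds they read D–F–Ab, so D is the root (a D diminished triad).

D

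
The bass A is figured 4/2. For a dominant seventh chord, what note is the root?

The figures 4/2 mean the seventh of the chord is in the bass. If A is the seventh of a dominant seventh chord, the root is B (chord tones B–D#–F#–A).

B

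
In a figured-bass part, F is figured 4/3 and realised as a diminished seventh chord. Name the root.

B

The figures 4/3 mean the fifth of the chord is in the bass. If F is the fifth of a diminished seventh chord, the root is B (chord tones B–D–F–Ab).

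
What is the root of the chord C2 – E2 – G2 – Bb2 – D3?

C, E, G, Bb, D are the tones of a C dominant ninth chord (C–E–G–Bb–D), making C the root.

C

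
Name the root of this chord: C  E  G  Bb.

C

Reordering C, E, G, Bb into stacked thirds gives C–E–G–Bb; the bottom of that stack, C, is the root.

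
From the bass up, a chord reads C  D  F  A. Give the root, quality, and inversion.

D minor seventh, third inversion

The pitch classes C, D, F, A arrange in thirds as D–F–A–C: a D minor seventh chord.
C is the seventh of D minor seventh; seventh in the bass means third inversion (figured bass 4/2).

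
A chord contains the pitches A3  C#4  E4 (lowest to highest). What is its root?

A

The distinct letter names are A, C#, E. Arranged as a stack of thirds they read A–C#–E, so A is the root (an A major triad).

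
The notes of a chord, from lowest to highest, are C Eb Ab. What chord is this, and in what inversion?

Ab major, first inversion

The pitch classes C, Eb, Ab arrange in thirds as Ab–C–Eb: an Ab major triad.
C is the third of Ab major; third in the bass means first inversion (figured bass 6).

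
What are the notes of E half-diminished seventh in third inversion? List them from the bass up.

E half-diminished seventh is E–G–Bb–D. Third inversion puts the seventh (D) in the bass, with the remaining tones above: D, E, G, Bb.

D, E, G, Bb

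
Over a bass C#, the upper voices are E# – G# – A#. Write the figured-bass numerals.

The notes C#, E#, G#, A# stack in thirds as A#–C#–E#–G# — an A# minor seventh chord. The bass C# is the third, so this is first inversion: figured 6/5.

6/5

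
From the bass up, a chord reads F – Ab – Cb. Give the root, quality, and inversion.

Reducing to letter names: F, Ab, Cb. These stack in thirds as F–Ab–Cb — an F diminished triad.
F is the root of F diminished; root in the bass means root position (figured bass 5/3).

F diminished, root position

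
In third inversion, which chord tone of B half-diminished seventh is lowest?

In third inversion the seventh is lowest. For B half-diminished seventh (B–D–F–A) that is A.

A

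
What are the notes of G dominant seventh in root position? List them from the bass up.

G, B, D, F

G dominant seventh is G–B–D–F. Root position puts the root (G) in the bass, with the remaining tones above: G, B, D, F.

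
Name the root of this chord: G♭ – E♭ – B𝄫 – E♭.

Eb

Reordering Gb, Eb, Bbb into stacked thirds gives Eb–Gb–Bbb; the bottom of that stack, Eb, is the root.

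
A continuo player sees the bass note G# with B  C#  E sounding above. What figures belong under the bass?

The notes G#, B, C#, E stack in thirds as C#–E–G#–B — a C# minor seventh chord. The bass G# is the fifth, so this is second inversion: figured 4/3.

4/3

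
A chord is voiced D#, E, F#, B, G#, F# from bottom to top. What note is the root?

E

Reordering D#, E, F#, B, G# into stacked thirds gives E–G#–B–D#–F#; the bottom of that stack, E, is the root.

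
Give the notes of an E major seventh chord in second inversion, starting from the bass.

B, D#, E, G#

Spelling E major seventh: E–G#–B–D#. In second inversion the fifth is bass, giving B, D#, E, G# from the bottom.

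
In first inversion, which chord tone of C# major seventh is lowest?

The third of C# major seventh (C#–E#–G#–B#) is E#; that is the bass in first inversion.

E#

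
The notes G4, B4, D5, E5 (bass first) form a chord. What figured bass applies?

6/5

The notes G, B, D, E stack in thirds as E–G–B–D — an E minor seventh chord. The bass G is the third, so this is first inversion: figured 6/5.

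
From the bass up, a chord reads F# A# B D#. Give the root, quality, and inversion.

Reducing to letter names: F#, A#, B, D#. These stack in thirds as B–D#–F#–A# — a B major seventh chord.
F# is the fifth of B major seventh; fifth in the bass means second inversion (figured bass 4/3).

B major seventh, second inversion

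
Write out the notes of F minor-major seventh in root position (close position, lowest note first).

F, Ab, C, E

The chord tones are F–Ab–C–E. With the root (F) lowest for root position: F, Ab, C, E.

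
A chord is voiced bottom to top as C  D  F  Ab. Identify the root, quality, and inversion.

The distinct note names are C, D, F, Ab. Stacked in thirds they read D–F–Ab–C, which is a half-diminished seventh chord on D.
With the seventh (C) in the bass, the chord is in third inversion (figured bass 4/2).

D half-diminished seventh, third inversion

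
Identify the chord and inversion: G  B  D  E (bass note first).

E minor seventh, first inversion

Reducing to letter names: G, B, D, E. These stack in thirds as E–G–B–D — an E minor seventh chord.
With the third (G) in the bass, the chord is in first inversion (figured bass 6/5).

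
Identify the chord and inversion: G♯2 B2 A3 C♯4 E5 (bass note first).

A major ninth, third inversion

The pitch classes G#, B, A, C#, E arrange in thirds as A–C#–E–G#–B: an A major ninth chord.
G# is the seventh of A major ninth; seventh in the bass means third inversion.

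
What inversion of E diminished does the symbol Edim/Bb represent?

second inversion

Edim/Bb means E diminished with Bb in the bass. Bb is the fifth of E diminished (E–G–Bb), so this is second inversion.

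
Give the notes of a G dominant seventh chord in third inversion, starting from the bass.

G dominant seventh is G–B–D–F. Third inversion puts the seventh (F) in the bass, with the remaining tones above: F, G, B, D.

F, G, B, D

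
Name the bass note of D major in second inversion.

A

In second inversion the fifth is lowest. For D major (D–F#–A) that is A.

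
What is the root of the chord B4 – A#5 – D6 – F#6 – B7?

Reordering B, A#, D, F# into stacked thirds gives B–D–F#–A#; the bottom of that stack, B, is the root.

B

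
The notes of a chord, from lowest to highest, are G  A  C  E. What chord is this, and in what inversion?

The pitch classes G, A, C, E arrange in thirds as A–C–E–G: an A minor seventh chord.
G is the seventh of A minor seventh; seventh in the bass means third inversion (figured bass 4/2).

A minor seventh, third inversion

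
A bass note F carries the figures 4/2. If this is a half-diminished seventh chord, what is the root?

The figures 4/2 mean the seventh of the chord is in the bass. If F is the seventh of a half-diminished seventh chord, the root is G (chord tones G–Bb–Db–F).

G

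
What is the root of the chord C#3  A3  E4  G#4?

A

The distinct letter names are C#, A, E, G#. Arranged as a stack of thirds they read A–C#–E–G#, so A is the root (an A major seventh chord).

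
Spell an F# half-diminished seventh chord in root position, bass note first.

F# half-diminished seventh is F#–A–C–E. Root position puts the root (F#) in the bass, with the remaining tones above: F#, A, C, E.

F#, A, C, E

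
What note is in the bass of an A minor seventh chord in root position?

A

In root position the root is lowest. For A minor seventh (A–C–E–G) that is A.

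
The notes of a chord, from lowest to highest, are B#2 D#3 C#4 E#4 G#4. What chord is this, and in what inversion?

C# major ninth, third inversion

Reducing to letter names: B#, D#, C#, E#, G#. These stack in thirds as C#–E#–G#–B#–D# — a C# major ninth chord.
The lowest note is B#, the seventh of the chord, so this is third inversion.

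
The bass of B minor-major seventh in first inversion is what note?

The third of B minor-major seventh (B–D–F#–A#) is D; that is the bass in first inversion.

D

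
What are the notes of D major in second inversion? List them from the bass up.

A, D, F#

The chord tones are D–F#–A. With the fifth (A) lowest for second inversion: A, D, F#.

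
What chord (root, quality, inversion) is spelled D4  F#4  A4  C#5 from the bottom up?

The pitch classes D, F#, A, C# arrange in thirds as D–F#–A–C#: a D major seventh chord.
The lowest note is D, the root of the chord, so this is root position (figured bass 7).

D major seventh, root position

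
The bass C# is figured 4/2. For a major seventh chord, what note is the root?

D

The figures 4/2 mean the seventh of the chord is in the bass. If C# is the seventh of a major seventh chord, the root is D (chord tones D–F#–A–C#).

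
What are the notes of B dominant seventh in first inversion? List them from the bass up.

D#, F#, A, B

Spelling B dominant seventh: B–D#–F#–A. In first inversion the third is bass, giving D#, F#, A, B from the bottom.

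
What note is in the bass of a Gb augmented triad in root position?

The root of Gb augmented (Gb–Bb–D) is Gb; that is the bass in root position.

Gb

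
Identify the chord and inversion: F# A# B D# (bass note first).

B major seventh, second inversion

The distinct note names are F#, A#, B, D#. Stacked in thirds they read B–D#–F#–A#, which is a major seventh chord on B.
The lowest note is F#, the fifth of the chord, so this is second inversion (figured bass 4/3).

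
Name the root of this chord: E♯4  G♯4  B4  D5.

Reordering E#, G#, B, D into stacked thirds gives E#–G#–B–D; the bottom of that stack, E#, is the root.

E#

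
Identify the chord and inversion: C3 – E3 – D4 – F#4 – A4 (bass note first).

The distinct note names are C, E, D, F#, A. Stacked in thirds they read D–F#–A–C–E, which is a dominant ninth chord on D.
With the seventh (C) in the bass, the chord is in third inversion.

D dominant ninth, third inversion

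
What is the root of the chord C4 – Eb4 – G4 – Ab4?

Ab

Reordering C, Eb, G, Ab into stacked thirds gives Ab–C–Eb–G; the bottom of that stack, Ab, is the root.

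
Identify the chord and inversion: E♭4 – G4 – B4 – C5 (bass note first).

The distinct note names are Eb, G, B, C. Stacked in thirds they read C–Eb–G–B, which is a minor-major seventh chord on C.
With the third (Eb) in the bass, the chord is in first inversion (figured bass 6/5).

C minor-major seventh, first inversion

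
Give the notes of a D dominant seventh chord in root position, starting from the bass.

Spelling D dominant seventh: D–F#–A–C. In root position the root is bass, giving D, F#, A, C from the bottom.

D, F#, A, C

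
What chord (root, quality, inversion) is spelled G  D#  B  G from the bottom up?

G augmented, root position

The distinct note names are G, D#, B. Stacked in thirds they read G–B–D#, which is an augmented triad on G.
G is the root of G augmented; root in the bass means root position (figured bass 5/3).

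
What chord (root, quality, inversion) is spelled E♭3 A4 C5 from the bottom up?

The pitch classes Eb, A, C arrange in thirds as A–C–Eb: an A diminished triad.
Eb is the fifth of A diminished; fifth in the bass means second inversion (figured bass 6/4).

A diminished, second inversion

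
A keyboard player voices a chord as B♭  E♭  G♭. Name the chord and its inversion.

Eb minor, second inversion

Reducing to letter names: Bb, Eb, Gb. These stack in thirds as Eb–Gb–Bb — an Eb minor triad.
The lowest note is Bb, the fifth of the chord, so this is second inversion (figured bass 6/4).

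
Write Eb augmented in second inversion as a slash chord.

Ebaug/B

Second inversion of Eb augmented has the fifth (B) in the bass. As a slash chord: Ebaug/B.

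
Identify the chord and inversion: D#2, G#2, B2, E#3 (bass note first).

The pitch classes D#, G#, B, E# arrange in thirds as E#–G#–B–D#: an E# half-diminished seventh chord.
D# is the seventh of E# half-diminished seventh; seventh in the bass means third inversion (figured bass 4/2).

E# half-diminished seventh, third inversion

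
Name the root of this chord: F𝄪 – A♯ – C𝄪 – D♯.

The distinct letter names are F##, A#, C##, D#. Arranged as a stack of thirds they read D#–F##–A#–C##, so D# is the root (a D# major seventh chord).

D#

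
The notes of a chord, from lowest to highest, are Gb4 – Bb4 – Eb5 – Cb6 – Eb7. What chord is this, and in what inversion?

Cb major seventh, second inversion

Reducing to letter names: Gb, Bb, Eb, Cb. These stack in thirds as Cb–Eb–Gb–Bb — a Cb major seventh chord.
With the fifth (Gb) in the bass, the chord is in second inversion (figured bass 4/3).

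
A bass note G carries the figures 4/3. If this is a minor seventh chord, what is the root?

The figures 4/3 mean the fifth of the chord is in the bass. If G is the fifth of a minor seventh chord, the root is C (chord tones C–Eb–G–Bb).

C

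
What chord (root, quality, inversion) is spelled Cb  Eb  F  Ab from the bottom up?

F half-diminished seventh, second inversion

The pitch classes Cb, Eb, F, Ab arrange in thirds as F–Ab–Cb–Eb: an F half-diminished seventh chord.
The lowest note is Cb, the fifth of the chord, so this is second inversion (figured bass 4/3).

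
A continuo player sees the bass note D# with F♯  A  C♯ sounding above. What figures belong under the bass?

7

The notes D#, F#, A, C# stack in thirds as D#–F#–A–C# — a D# half-diminished seventh chord. The bass D# is the root, so this is root position: figured 7.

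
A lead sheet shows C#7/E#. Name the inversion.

first inversion

C#7/E# means C# dominant seventh with E# in the bass. E# is the third of C# dominant seventh (C#–E#–G#–B), so this is first inversion.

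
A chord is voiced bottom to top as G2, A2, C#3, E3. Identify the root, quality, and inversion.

A dominant seventh, third inversion

The pitch classes G, A, C#, E arrange in thirds as A–C#–E–G: an A dominant seventh chord.
The lowest note is G, the seventh of the chord, so this is third inversion (figured bass 4/2).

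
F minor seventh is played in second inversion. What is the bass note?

In second inversion the fifth is lowest. For F minor seventh (F–Ab–C–Eb) that is C.

C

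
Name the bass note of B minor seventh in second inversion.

F#

The fifth of B minor seventh (B–D–F#–A) is F#; that is the bass in second inversion.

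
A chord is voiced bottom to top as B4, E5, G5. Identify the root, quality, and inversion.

The pitch classes B, E, G arrange in thirds as E–G–B: an E minor triad.
B is the fifth of E minor; fifth in the bass means second inversion (figured bass 6/4).

E minor, second inversion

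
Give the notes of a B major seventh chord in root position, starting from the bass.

B, D#, F#, A#

B major seventh is B–D#–F#–A#. Root position puts the root (B) in the bass, with the remaining tones above: B, D#, F#, A#.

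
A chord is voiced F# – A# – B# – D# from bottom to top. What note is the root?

B#

F#, A#, B#, D# are the tones of a B# half-diminished seventh chord (B#–D#–F#–A#), making B# the root.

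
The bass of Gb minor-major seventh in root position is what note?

Gb

Gb minor-major seventh is Gb–Bbb–Db–F. Root position places the root in the bass: Gb.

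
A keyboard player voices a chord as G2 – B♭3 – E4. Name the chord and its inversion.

E diminished, first inversion

The pitch classes G, Bb, E arrange in thirds as E–G–Bb: an E diminished triad.
The lowest note is G, the third of the chord, so this is first inversion (figured bass 6).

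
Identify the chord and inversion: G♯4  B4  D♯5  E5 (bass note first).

E major seventh, first inversion

The pitch classes G#, B, D#, E arrange in thirds as E–G#–B–D#: an E major seventh chord.
The lowest note is G#, the third of the chord, so this is first inversion (figured bass 6/5).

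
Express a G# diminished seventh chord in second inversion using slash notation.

Second inversion of G# diminished seventh has the fifth (D) in the bass. As a slash chord: G#dim7/D.

G#dim7/D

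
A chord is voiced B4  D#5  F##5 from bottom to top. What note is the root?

B

Reordering B, D#, F## into stacked thirds gives B–D#–F##; the bottom of that stack, B, is the root.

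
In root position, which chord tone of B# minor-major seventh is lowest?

B#

The root of B# minor-major seventh (B#–D#–F##–A##) is B#; that is the bass in root position.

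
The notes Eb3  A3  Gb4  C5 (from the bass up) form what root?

A

The distinct letter names are Eb, A, Gb, C. Arranged as a stack of thirds they read A–C–Eb–Gb, so A is the root (an A diminished seventh chord).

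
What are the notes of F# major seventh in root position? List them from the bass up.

F#, A#, C#, E#

Spelling F# major seventh: F#–A#–C#–E#. In root position the root is bass, giving F#, A#, C#, E# from the bottom.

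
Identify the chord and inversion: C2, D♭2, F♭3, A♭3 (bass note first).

Db minor-major seventh, third inversion

The distinct note names are C, Db, Fb, Ab. Stacked in thirds they read Db–Fb–Ab–C, which is a minor-major seventh chord on Db.
The lowest note is C, the seventh of the chord, so this is third inversion (figured bass 4/2).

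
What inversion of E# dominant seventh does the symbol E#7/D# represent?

third inversion

E#7/D# means E# dominant seventh with D# in the bass. D# is the seventh of E# dominant seventh (E#–G##–B#–D#), so this is third inversion.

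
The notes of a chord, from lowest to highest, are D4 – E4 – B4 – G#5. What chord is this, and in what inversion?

The distinct note names are D, E, B, G#. Stacked in thirds they read E–G#–B–D, which is a dominant seventh chord on E.
With the seventh (D) in the bass, the chord is in third inversion (figured bass 4/2).

E dominant seventh, third inversion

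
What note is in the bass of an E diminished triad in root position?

E

In root position the root is lowest. For E diminished (E–G–Bb) that is E.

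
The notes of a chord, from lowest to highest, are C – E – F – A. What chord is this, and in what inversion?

Reducing to letter names: C, E, F, A. These stack in thirds as F–A–C–E — an F major seventh chord.
C is the fifth of F major seventh; fifth in the bass means second inversion (figured bass 4/3).

F major seventh, second inversion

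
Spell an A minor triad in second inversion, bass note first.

The chord tones are A–C–E. With the fifth (E) lowest for second inversion: E, A, C.

E, A, C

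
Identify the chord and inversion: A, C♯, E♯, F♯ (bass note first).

F# minor-major seventh, first inversion

Reducing to letter names: A, C#, E#, F#. These stack in thirds as F#–A–C#–E# — an F# minor-major seventh chord.
A is the third of F# minor-major seventh; third in the bass means first inversion (figured bass 6/5).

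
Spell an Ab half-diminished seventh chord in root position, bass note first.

Ab, Cb, Ebb, Gb

Ab half-diminished seventh is Ab–Cb–Ebb–Gb. Root position puts the root (Ab) in the bass, with the remaining tones above: Ab, Cb, Ebb, Gb.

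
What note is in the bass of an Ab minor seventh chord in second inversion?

Ab minor seventh is Ab–Cb–Eb–Gb. Second inversion places the fifth in the bass: Eb.

Eb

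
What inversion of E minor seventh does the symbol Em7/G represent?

Em7/G means E minor seventh with G in the bass. G is the third of E minor seventh (E–G–B–D), so this is first inversion.

first inversion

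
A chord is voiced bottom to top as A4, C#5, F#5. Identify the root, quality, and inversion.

Reducing to letter names: A, C#, F#. These stack in thirds as F#–A–C# — an F# minor triad.
A is the third of F# minor; third in the bass means first inversion (figured bass 6).

F# minor, first inversion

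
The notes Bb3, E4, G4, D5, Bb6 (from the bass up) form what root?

E

Reordering Bb, E, G, D into stacked thirds gives E–G–Bb–D; the bottom of that stack, E, is the root.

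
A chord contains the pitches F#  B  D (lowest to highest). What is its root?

F#, B, D are the tones of a B minor triad (B–D–F#), making B the root.

B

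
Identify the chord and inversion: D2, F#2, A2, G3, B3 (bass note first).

The distinct note names are D, F#, A, G, B. Stacked in thirds they read G–B–D–F#–A, which is a major ninth chord on G.
With the fifth (D) in the bass, the chord is in second inversion.

G major ninth, second inversion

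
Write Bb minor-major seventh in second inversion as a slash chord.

Bbm(maj7)/F

Second inversion of Bb minor-major seventh has the fifth (F) in the bass. As a slash chord: Bbm(maj7)/F.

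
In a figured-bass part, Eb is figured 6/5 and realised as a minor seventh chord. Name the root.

C

The figures 6/5 mean the third of the chord is in the bass. If Eb is the third of a minor seventh chord, the root is C (chord tones C–Eb–G–Bb).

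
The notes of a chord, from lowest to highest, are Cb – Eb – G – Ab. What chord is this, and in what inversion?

Ab minor-major seventh, first inversion

The distinct note names are Cb, Eb, G, Ab. Stacked in thirds they read Ab–Cb–Eb–G, which is a minor-major seventh chord on Ab.
With the third (Cb) in the bass, the chord is in first inversion (figured bass 6/5).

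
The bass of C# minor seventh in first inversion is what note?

E

C# minor seventh is C#–E–G#–B. First inversion places the third in the bass: E.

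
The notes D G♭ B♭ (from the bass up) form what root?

D, Gb, Bb are the tones of a Gb augmented triad (Gb–Bb–D), making Gb the root.

Gb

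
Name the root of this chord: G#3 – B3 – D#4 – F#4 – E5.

E

G#, B, D#, F#, E are the tones of an E major ninth chord (E–G#–B–D#–F#), making E the root.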